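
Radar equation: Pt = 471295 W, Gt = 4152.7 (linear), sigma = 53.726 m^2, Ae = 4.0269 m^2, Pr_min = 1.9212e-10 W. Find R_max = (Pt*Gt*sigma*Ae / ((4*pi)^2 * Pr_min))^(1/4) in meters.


R^4 = 471295*4152.7*53.726*4.0269 / ((4*pi)^2 * 1.9212e-10) = 1.395682e+19
R_max = 1.395682e+19^0.25 = 61122 m

61122 m


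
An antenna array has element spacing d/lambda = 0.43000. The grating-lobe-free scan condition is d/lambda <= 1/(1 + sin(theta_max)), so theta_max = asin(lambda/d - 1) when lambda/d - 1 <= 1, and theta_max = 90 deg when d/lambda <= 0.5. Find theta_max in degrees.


lambda/d - 1 = 1/0.43000 - 1 = 1.325581 >= 1
d/lambda <= 0.5, so the array can scan to endfire without grating lobes: theta_max = 90 deg

90 deg


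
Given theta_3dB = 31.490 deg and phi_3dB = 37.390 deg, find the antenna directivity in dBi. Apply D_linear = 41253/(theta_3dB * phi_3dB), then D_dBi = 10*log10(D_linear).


D_linear = 41253 / (31.490 * 37.390) = 35.03704
D_dBi = 10 * log10(35.03704) = 15.45 dBi

15.45 dBi


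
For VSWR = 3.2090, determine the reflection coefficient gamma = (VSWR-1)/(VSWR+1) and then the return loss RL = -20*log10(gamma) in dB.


gamma = (3.2090 - 1) / (3.2090 + 1) = 0.5248278
RL = -20 * log10(0.5248278) = 5.600 dB

5.600 dB


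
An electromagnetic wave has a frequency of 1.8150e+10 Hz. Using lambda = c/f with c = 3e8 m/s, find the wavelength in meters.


lambda = c / f = 3.0000e+08 / 1.8150e+10 = 0.01653 m

0.01653 m


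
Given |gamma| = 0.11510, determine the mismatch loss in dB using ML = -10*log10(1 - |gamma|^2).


ML = -10 * log10(1 - 0.11510^2) = -10 * log10(0.98675199) = 0.05792 dB

0.05792 dB


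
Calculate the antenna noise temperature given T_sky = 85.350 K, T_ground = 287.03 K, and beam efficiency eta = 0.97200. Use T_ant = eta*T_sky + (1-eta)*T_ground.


T_ant = 0.97200 * 85.350 + (1 - 0.97200) * 287.03 = 91.00 K

91.00 K


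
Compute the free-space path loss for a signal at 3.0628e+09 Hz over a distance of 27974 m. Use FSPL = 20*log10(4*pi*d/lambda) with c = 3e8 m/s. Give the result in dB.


lambda = c / f = 3.0000e+08 / 3.0628e+09 = 0.09794959 m
FSPL = 20 * log10(4*pi*27974/0.09794959) = 131.1 dB

131.1 dB


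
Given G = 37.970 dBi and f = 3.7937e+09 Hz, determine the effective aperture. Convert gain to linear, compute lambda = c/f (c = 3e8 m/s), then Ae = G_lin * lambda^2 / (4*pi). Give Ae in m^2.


lambda = c / f = 3.0000e+08 / 3.7937e+09 = 0.07907847 m
G_linear = 10^(37.970/10) = 6266.139
Ae = G_linear * lambda^2 / (4*pi) = 6266.139 * 0.07907847^2 / (4*pi) = 3.118 m^2

3.118 m^2


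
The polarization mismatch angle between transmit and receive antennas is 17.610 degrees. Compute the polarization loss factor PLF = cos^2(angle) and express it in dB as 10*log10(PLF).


PLF_linear = cos^2(17.610 deg) = 0.9084718
PLF_dB = 10 * log10(0.9084718) = -0.4169 dB

-0.4169 dB


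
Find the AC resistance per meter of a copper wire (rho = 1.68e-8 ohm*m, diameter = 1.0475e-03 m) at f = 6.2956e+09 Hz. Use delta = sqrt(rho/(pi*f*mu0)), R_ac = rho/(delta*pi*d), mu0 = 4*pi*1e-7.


delta = sqrt(1.68e-8 / (pi * 6.2956e+09 * 4*pi*1e-7)) = 8.221597e-07 m
R_ac = 1.68e-8 / (8.221597e-07 * pi * 1.0475e-03) = 6.209 ohm/m

6.209 ohm/m


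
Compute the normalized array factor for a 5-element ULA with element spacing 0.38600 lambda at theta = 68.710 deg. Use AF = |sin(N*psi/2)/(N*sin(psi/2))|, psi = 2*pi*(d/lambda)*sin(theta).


psi = 2*pi*0.38600*sin(68.710 deg) = 2.259793 rad
AF = |sin(5*2.259793/2) / (5*sin(2.259793/2))| = 0.1309

0.1309


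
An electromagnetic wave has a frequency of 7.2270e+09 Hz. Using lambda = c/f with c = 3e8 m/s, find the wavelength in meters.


lambda = c / f = 3.0000e+08 / 7.2270e+09 = 0.04151 m

0.04151 m


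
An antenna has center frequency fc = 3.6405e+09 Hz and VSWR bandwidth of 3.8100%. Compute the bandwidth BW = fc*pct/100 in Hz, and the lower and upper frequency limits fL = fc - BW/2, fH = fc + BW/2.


BW = 3.6405e+09 * 3.8100/100 = 1.387030e+08 Hz
fL = 3.6405e+09 - 1.387030e+08/2 = 3.571e+09 Hz
fH = 3.6405e+09 + 1.387030e+08/2 = 3.710e+09 Hz

BW=1.387e+08 Hz, fL=3.571e+09 Hz, fH=3.710e+09 Hz


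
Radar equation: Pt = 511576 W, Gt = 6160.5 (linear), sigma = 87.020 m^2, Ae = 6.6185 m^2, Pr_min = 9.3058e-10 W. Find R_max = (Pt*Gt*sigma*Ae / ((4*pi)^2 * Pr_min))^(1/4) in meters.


R^4 = 511576*6160.5*87.020*6.6185 / ((4*pi)^2 * 9.3058e-10) = 1.235183e+19
R_max = 1.235183e+19^0.25 = 59283 m

59283 m


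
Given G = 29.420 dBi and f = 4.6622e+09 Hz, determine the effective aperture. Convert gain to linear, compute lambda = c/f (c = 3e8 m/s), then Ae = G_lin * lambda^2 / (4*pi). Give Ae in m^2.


lambda = c / f = 3.0000e+08 / 4.6622e+09 = 0.06434730 m
G_linear = 10^(29.420/10) = 874.9838
Ae = G_linear * lambda^2 / (4*pi) = 874.9838 * 0.06434730^2 / (4*pi) = 0.2883 m^2

0.2883 m^2


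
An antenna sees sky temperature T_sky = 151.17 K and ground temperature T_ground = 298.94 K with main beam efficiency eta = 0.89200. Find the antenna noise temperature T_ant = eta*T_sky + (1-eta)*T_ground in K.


T_ant = 0.89200 * 151.17 + (1 - 0.89200) * 298.94 = 167.1 K

167.1 K


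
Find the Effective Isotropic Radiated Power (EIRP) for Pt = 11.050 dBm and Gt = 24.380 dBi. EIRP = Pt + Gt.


EIRP = Pt + Gt = 11.050 + 24.380 = 35.43 dBm

35.43 dBm


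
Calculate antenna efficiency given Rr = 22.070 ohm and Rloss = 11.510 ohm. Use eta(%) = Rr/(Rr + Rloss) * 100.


eta = 22.070 / (22.070 + 11.510) * 100 = 65.72%

65.72%


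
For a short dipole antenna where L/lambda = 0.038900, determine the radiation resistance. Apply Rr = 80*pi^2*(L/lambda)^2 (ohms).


Rr = 80 * pi^2 * (0.038900)^2 = 80 * 9.869604 * 1.513210e-03 = 1.195 ohm

1.195 ohm


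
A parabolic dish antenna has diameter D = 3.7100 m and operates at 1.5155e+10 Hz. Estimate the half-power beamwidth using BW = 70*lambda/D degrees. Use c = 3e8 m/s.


lambda = c / f = 3.0000e+08 / 1.5155e+10 = 0.01979545 m
BW = 70 * 0.01979545 / 3.7100 = 0.3735 deg

0.3735 deg


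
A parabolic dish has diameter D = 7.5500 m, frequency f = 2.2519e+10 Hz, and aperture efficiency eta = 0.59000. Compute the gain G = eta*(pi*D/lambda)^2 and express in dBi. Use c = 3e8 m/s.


lambda = c / f = 3.0000e+08 / 2.2519e+10 = 0.01332208 m
G_linear = 0.59000 * (pi * 7.5500 / 0.01332208)^2 = 1.870258e+06
G_dBi = 10 * log10(1.870258e+06) = 62.72 dBi

62.72 dBi


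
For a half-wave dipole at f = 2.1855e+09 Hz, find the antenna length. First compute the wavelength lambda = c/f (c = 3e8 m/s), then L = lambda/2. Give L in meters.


lambda = c / f = 3.0000e+08 / 2.1855e+09 = 0.1372684 m
L = lambda / 2 = 0.1372684 / 2 = 0.06863 m

0.06863 m


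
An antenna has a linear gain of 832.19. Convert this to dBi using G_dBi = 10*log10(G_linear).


G_dBi = 10 * log10(832.19) = 29.20 dBi

29.20 dBi


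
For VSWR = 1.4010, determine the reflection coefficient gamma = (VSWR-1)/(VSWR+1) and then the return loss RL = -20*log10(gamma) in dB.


gamma = (1.4010 - 1) / (1.4010 + 1) = 0.1670137
RL = -20 * log10(0.1670137) = 15.54 dB

15.54 dB


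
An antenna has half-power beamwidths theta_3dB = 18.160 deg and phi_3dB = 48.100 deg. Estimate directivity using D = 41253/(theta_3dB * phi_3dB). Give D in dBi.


D_linear = 41253 / (18.160 * 48.100) = 47.22746
D_dBi = 10 * log10(47.22746) = 16.74 dBi

16.74 dBi


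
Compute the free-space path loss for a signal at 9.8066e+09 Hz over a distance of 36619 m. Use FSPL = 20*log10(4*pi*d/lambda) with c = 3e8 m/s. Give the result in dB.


lambda = c / f = 3.0000e+08 / 9.8066e+09 = 0.03059164 m
FSPL = 20 * log10(4*pi*36619/0.03059164) = 143.5 dB

143.5 dB


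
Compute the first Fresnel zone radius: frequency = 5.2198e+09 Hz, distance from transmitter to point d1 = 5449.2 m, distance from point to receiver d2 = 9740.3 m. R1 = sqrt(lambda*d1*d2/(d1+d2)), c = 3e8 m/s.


lambda = c / f = 3.0000e+08 / 5.2198e+09 = 0.05747347 m
R1 = sqrt(0.05747347 * 5449.2 * 9740.3 / (5449.2 + 9740.3)) = 14.17 m

14.17 m


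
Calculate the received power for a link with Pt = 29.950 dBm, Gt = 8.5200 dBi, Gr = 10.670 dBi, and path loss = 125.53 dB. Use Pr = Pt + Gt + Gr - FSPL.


Pr = 29.950 + 8.5200 + 10.670 - 125.53 = -76.39 dBm

-76.39 dBm


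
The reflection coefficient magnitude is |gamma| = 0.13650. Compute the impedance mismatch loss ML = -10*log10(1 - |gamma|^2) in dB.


ML = -10 * log10(1 - 0.13650^2) = -10 * log10(0.98136775) = 0.08168 dB

0.08168 dB


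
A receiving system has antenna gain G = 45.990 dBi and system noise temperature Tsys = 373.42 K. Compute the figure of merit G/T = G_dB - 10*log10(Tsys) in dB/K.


G/T = 45.990 - 10*log10(373.42) = 45.990 - 25.72198 = 20.27 dB/K

20.27 dB/K


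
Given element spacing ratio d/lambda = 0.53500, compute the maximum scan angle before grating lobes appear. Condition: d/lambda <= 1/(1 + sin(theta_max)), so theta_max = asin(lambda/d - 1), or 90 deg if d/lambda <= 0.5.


lambda/d - 1 = 1/0.53500 - 1 = 0.8691589
theta_max = asin(0.8691589) = 60.36 deg

60.36 deg


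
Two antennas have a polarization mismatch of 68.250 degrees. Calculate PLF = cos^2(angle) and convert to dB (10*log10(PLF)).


PLF_linear = cos^2(68.250 deg) = 0.1373128
PLF_dB = 10 * log10(0.1373128) = -8.623 dB

-8.623 dB


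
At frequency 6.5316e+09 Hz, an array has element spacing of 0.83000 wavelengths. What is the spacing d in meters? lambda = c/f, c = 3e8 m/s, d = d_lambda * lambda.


lambda = c / f = 3.0000e+08 / 6.5316e+09 = 0.04593055 m
d = 0.83000 * 0.04593055 = 0.03812 m

0.03812 m


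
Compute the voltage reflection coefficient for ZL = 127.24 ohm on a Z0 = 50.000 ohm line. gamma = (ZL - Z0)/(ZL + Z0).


gamma = (127.24 - 50.000) / (127.24 + 50.000) = 0.4358

0.4358


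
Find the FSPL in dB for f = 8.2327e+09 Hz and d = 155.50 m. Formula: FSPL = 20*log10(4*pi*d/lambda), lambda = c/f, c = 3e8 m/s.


lambda = c / f = 3.0000e+08 / 8.2327e+09 = 0.03644005 m
FSPL = 20 * log10(4*pi*155.50/0.03644005) = 94.59 dB

94.59 dB


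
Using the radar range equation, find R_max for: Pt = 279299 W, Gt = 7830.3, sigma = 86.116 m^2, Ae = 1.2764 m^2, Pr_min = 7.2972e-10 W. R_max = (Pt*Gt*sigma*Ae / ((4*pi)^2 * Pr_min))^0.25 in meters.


R^4 = 279299*7830.3*86.116*1.2764 / ((4*pi)^2 * 7.2972e-10) = 2.086135e+18
R_max = 2.086135e+18^0.25 = 38005 m

38005 m


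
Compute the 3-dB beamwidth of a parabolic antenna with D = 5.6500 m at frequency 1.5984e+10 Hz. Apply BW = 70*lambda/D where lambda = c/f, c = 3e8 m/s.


lambda = c / f = 3.0000e+08 / 1.5984e+10 = 0.01876877 m
BW = 70 * 0.01876877 / 5.6500 = 0.2325 deg

0.2325 deg


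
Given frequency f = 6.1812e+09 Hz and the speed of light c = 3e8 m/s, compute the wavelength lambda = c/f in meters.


lambda = c / f = 3.0000e+08 / 6.1812e+09 = 0.04853 m

0.04853 m


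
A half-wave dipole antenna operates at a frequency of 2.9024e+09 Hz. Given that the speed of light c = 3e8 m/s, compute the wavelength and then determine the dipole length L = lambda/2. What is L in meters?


lambda = c / f = 3.0000e+08 / 2.9024e+09 = 0.1033627 m
L = lambda / 2 = 0.1033627 / 2 = 0.05168 m

0.05168 m


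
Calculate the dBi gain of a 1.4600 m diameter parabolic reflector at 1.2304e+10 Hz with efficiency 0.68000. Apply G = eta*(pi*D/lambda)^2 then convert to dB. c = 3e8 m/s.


lambda = c / f = 3.0000e+08 / 1.2304e+10 = 0.02438231 m
G_linear = 0.68000 * (pi * 1.4600 / 0.02438231)^2 = 24063.83
G_dBi = 10 * log10(24063.83) = 43.81 dBi

43.81 dBi


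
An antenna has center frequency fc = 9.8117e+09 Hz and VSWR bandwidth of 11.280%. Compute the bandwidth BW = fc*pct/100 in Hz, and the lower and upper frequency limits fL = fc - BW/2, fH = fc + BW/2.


BW = 9.8117e+09 * 11.280/100 = 1.106760e+09 Hz
fL = 9.8117e+09 - 1.106760e+09/2 = 9.258e+09 Hz
fH = 9.8117e+09 + 1.106760e+09/2 = 1.037e+10 Hz

BW=1.107e+09 Hz, fL=9.258e+09 Hz, fH=1.037e+10 Hz


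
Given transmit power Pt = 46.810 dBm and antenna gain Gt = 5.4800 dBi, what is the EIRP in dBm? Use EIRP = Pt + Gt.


EIRP = Pt + Gt = 46.810 + 5.4800 = 52.29 dBm

52.29 dBm


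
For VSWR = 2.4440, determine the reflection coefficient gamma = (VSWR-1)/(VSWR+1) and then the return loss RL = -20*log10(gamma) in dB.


gamma = (2.4440 - 1) / (2.4440 + 1) = 0.4192799
RL = -20 * log10(0.4192799) = 7.550 dB

7.550 dB


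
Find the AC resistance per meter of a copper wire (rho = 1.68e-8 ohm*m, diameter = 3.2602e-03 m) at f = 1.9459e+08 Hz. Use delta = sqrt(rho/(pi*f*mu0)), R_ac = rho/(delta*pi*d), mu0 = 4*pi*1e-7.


delta = sqrt(1.68e-8 / (pi * 1.9459e+08 * 4*pi*1e-7)) = 4.676431e-06 m
R_ac = 1.68e-8 / (4.676431e-06 * pi * 3.2602e-03) = 0.3508 ohm/m

0.3508 ohm/m


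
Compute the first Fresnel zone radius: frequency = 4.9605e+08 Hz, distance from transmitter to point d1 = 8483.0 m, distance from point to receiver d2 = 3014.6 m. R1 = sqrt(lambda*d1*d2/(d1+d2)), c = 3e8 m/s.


lambda = c / f = 3.0000e+08 / 4.9605e+08 = 0.6047777 m
R1 = sqrt(0.6047777 * 8483.0 * 3014.6 / (8483.0 + 3014.6)) = 36.68 m

36.68 m


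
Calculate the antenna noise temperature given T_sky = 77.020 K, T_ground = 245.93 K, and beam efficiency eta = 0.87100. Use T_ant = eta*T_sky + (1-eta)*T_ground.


T_ant = 0.87100 * 77.020 + (1 - 0.87100) * 245.93 = 98.81 K

98.81 K


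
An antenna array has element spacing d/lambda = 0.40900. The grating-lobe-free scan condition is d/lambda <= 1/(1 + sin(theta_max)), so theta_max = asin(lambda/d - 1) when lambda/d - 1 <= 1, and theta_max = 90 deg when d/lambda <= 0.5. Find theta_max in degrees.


lambda/d - 1 = 1/0.40900 - 1 = 1.444988 >= 1
d/lambda <= 0.5, so the array can scan to endfire without grating lobes: theta_max = 90 deg

90 deg


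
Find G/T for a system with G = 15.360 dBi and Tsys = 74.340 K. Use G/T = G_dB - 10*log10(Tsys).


G/T = 15.360 - 10*log10(74.340) = 15.360 - 18.71223 = -3.352 dB/K

-3.352 dB/K


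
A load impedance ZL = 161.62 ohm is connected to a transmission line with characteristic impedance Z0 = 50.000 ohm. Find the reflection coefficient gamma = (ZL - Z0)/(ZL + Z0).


gamma = (161.62 - 50.000) / (161.62 + 50.000) = 0.5275

0.5275


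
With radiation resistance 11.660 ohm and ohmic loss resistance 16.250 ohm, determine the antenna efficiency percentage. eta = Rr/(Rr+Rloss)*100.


eta = 11.660 / (11.660 + 16.250) * 100 = 41.78%

41.78%


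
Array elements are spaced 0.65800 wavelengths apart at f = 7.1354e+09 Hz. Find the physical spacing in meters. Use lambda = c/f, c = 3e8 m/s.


lambda = c / f = 3.0000e+08 / 7.1354e+09 = 0.04204389 m
d = 0.65800 * 0.04204389 = 0.02766 m

0.02766 m


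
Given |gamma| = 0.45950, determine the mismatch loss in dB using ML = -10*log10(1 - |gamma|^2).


ML = -10 * log10(1 - 0.45950^2) = -10 * log10(0.78885975) = 1.030 dB

1.030 dB


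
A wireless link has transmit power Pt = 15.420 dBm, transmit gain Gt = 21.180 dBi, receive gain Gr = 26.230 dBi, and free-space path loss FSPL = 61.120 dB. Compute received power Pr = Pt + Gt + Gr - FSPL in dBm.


Pr = 15.420 + 21.180 + 26.230 - 61.120 = 1.71 dBm

1.71 dBm


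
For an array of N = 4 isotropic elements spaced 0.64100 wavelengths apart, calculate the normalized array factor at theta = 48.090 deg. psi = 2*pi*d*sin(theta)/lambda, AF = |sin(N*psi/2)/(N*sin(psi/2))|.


psi = 2*pi*0.64100*sin(48.090 deg) = 2.997261 rad
AF = |sin(4*2.997261/2) / (4*sin(2.997261/2))| = 0.07135

0.07135


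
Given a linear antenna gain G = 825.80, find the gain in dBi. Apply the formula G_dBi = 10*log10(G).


G_dBi = 10 * log10(825.80) = 29.17 dBi

29.17 dBi


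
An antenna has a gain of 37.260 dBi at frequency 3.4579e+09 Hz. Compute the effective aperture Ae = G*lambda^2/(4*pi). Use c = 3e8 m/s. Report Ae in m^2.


lambda = c / f = 3.0000e+08 / 3.4579e+09 = 0.08675786 m
G_linear = 10^(37.260/10) = 5321.083
Ae = G_linear * lambda^2 / (4*pi) = 5321.083 * 0.08675786^2 / (4*pi) = 3.187 m^2

3.187 m^2


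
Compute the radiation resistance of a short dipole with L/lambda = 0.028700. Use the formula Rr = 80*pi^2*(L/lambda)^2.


Rr = 80 * pi^2 * (0.028700)^2 = 80 * 9.869604 * 8.236900e-04 = 0.6504 ohm

0.6504 ohm


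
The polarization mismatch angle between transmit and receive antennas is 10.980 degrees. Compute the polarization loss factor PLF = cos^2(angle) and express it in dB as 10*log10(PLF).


PLF_linear = cos^2(10.980 deg) = 0.9637226
PLF_dB = 10 * log10(0.9637226) = -0.1605 dB

-0.1605 dB


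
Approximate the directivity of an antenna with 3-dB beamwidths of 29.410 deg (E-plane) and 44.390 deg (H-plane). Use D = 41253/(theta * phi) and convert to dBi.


D_linear = 41253 / (29.410 * 44.390) = 31.59915
D_dBi = 10 * log10(31.59915) = 15.00 dBi

15.00 dBi


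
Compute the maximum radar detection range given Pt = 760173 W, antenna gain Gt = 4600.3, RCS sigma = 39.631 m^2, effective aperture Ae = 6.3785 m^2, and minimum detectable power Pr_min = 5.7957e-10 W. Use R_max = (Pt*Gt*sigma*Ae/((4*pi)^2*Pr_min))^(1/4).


R^4 = 760173*4600.3*39.631*6.3785 / ((4*pi)^2 * 5.7957e-10) = 9.658875e+18
R_max = 9.658875e+18^0.25 = 55748 m

55748 m


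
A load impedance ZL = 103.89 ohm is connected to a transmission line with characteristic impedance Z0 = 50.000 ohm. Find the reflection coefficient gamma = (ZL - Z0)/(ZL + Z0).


gamma = (103.89 - 50.000) / (103.89 + 50.000) = 0.3502

0.3502


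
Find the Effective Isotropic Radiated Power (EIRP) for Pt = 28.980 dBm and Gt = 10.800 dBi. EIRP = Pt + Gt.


EIRP = Pt + Gt = 28.980 + 10.800 = 39.78 dBm

39.78 dBm


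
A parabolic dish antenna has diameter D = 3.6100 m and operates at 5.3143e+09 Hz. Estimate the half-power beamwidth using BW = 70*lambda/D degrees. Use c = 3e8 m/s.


lambda = c / f = 3.0000e+08 / 5.3143e+09 = 0.05645146 m
BW = 70 * 0.05645146 / 3.6100 = 1.095 deg

1.095 deg


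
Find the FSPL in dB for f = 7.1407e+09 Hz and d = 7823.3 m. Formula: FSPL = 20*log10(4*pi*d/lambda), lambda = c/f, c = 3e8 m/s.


lambda = c / f = 3.0000e+08 / 7.1407e+09 = 0.04201269 m
FSPL = 20 * log10(4*pi*7823.3/0.04201269) = 127.4 dB

127.4 dB


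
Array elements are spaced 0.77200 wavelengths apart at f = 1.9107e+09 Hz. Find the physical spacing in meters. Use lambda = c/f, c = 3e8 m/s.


lambda = c / f = 3.0000e+08 / 1.9107e+09 = 0.1570105 m
d = 0.77200 * 0.1570105 = 0.1212 m

0.1212 m


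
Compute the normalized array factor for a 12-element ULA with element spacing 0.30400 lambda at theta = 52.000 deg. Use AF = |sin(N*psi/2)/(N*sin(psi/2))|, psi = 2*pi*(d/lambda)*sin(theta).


psi = 2*pi*0.30400*sin(52.000 deg) = 1.505170 rad
AF = |sin(12*1.505170/2) / (12*sin(1.505170/2))| = 0.04677

0.04677


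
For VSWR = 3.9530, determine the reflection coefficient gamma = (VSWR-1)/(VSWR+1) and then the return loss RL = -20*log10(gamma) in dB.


gamma = (3.9530 - 1) / (3.9530 + 1) = 0.5962043
RL = -20 * log10(0.5962043) = 4.492 dB

4.492 dB


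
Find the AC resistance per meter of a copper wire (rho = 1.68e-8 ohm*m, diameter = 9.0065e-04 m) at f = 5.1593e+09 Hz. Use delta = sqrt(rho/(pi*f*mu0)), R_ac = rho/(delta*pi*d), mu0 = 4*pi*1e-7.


delta = sqrt(1.68e-8 / (pi * 5.1593e+09 * 4*pi*1e-7)) = 9.081956e-07 m
R_ac = 1.68e-8 / (9.081956e-07 * pi * 9.0065e-04) = 6.538 ohm/m

6.538 ohm/m


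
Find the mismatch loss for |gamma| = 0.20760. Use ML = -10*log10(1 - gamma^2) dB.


ML = -10 * log10(1 - 0.20760^2) = -10 * log10(0.95690224) = 0.1913 dB

0.1913 dB


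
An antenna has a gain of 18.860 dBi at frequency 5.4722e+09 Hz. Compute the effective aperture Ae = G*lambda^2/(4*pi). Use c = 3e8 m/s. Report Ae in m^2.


lambda = c / f = 3.0000e+08 / 5.4722e+09 = 0.05482256 m
G_linear = 10^(18.860/10) = 76.91304
Ae = G_linear * lambda^2 / (4*pi) = 76.91304 * 0.05482256^2 / (4*pi) = 0.01840 m^2

0.01840 m^2


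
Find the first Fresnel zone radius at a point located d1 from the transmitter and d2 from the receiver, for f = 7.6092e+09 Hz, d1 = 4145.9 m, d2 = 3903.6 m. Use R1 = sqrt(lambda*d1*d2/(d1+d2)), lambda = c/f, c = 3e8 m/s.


lambda = c / f = 3.0000e+08 / 7.6092e+09 = 0.03942596 m
R1 = sqrt(0.03942596 * 4145.9 * 3903.6 / (4145.9 + 3903.6)) = 8.903 m

8.903 m


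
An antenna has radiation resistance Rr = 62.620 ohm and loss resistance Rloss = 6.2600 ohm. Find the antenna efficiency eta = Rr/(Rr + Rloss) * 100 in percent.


eta = 62.620 / (62.620 + 6.2600) * 100 = 90.91%

90.91%


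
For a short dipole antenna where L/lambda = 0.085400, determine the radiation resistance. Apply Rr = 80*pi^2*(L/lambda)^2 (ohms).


Rr = 80 * pi^2 * (0.085400)^2 = 80 * 9.869604 * 7.293160e-03 = 5.758 ohm

5.758 ohm


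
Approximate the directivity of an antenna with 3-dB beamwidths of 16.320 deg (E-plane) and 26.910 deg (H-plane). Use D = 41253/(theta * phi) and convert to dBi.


D_linear = 41253 / (16.320 * 26.910) = 93.93376
D_dBi = 10 * log10(93.93376) = 19.73 dBi

19.73 dBi


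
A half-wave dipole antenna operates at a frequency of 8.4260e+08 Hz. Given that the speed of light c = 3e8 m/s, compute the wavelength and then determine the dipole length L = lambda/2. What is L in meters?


lambda = c / f = 3.0000e+08 / 8.4260e+08 = 0.3560408 m
L = lambda / 2 = 0.3560408 / 2 = 0.1780 m

0.1780 m


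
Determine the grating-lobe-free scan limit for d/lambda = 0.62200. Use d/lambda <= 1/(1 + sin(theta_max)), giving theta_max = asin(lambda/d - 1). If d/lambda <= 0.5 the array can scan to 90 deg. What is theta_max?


lambda/d - 1 = 1/0.62200 - 1 = 0.6077170
theta_max = asin(0.6077170) = 37.42 deg

37.42 deg


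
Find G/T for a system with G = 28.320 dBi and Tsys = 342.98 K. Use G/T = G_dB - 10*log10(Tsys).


G/T = 28.320 - 10*log10(342.98) = 28.320 - 25.35269 = 2.967 dB/K

2.967 dB/K


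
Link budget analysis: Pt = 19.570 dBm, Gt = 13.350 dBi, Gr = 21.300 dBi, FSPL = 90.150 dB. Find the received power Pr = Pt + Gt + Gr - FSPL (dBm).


Pr = 19.570 + 13.350 + 21.300 - 90.150 = -35.93 dBm

-35.93 dBm


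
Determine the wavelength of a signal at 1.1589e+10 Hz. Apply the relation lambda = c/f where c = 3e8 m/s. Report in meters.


lambda = c / f = 3.0000e+08 / 1.1589e+10 = 0.02589 m

0.02589 m


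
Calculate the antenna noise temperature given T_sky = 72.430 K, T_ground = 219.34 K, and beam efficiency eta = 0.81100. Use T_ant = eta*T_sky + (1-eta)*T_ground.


T_ant = 0.81100 * 72.430 + (1 - 0.81100) * 219.34 = 100.2 K

100.2 K


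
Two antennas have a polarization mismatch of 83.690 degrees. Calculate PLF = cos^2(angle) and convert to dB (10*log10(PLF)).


PLF_linear = cos^2(83.690 deg) = 0.01207972
PLF_dB = 10 * log10(0.01207972) = -19.18 dB

-19.18 dB


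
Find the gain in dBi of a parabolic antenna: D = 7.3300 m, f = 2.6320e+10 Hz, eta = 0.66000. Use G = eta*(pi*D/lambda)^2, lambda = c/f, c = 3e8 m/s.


lambda = c / f = 3.0000e+08 / 2.6320e+10 = 0.01139818 m
G_linear = 0.66000 * (pi * 7.3300 / 0.01139818)^2 = 2.693895e+06
G_dBi = 10 * log10(2.693895e+06) = 64.30 dBi

64.30 dBi


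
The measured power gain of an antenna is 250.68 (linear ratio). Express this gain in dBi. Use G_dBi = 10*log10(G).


G_dBi = 10 * log10(250.68) = 23.99 dBi

23.99 dBi


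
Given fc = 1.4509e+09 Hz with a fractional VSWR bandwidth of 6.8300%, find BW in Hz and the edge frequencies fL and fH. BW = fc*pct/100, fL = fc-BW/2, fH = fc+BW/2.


BW = 1.4509e+09 * 6.8300/100 = 9.909647e+07 Hz
fL = 1.4509e+09 - 9.909647e+07/2 = 1.401e+09 Hz
fH = 1.4509e+09 + 9.909647e+07/2 = 1.500e+09 Hz

BW=9.910e+07 Hz, fL=1.401e+09 Hz, fH=1.500e+09 Hz


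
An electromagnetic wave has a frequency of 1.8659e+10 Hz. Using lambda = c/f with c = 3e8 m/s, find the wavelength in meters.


lambda = c / f = 3.0000e+08 / 1.8659e+10 = 0.01608 m

0.01608 m


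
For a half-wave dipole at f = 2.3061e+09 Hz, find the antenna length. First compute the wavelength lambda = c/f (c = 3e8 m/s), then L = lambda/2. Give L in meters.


lambda = c / f = 3.0000e+08 / 2.3061e+09 = 0.1300898 m
L = lambda / 2 = 0.1300898 / 2 = 0.06504 m

0.06504 m


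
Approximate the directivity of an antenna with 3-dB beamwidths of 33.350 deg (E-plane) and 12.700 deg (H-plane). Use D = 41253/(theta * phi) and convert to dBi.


D_linear = 41253 / (33.350 * 12.700) = 97.39933
D_dBi = 10 * log10(97.39933) = 19.89 dBi

19.89 dBi


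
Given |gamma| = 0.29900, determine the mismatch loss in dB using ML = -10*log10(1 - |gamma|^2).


ML = -10 * log10(1 - 0.29900^2) = -10 * log10(0.910599) = 0.4067 dB

0.4067 dB


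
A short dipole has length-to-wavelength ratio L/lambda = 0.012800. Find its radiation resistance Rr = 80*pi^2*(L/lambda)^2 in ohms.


Rr = 80 * pi^2 * (0.012800)^2 = 80 * 9.869604 * 1.638400e-04 = 0.1294 ohm

0.1294 ohm


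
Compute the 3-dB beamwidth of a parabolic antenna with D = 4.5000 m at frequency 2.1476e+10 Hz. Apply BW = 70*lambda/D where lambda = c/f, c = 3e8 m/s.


lambda = c / f = 3.0000e+08 / 2.1476e+10 = 0.01396908 m
BW = 70 * 0.01396908 / 4.5000 = 0.2173 deg

0.2173 deg


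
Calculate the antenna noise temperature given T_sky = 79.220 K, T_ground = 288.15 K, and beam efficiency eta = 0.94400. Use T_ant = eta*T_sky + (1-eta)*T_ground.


T_ant = 0.94400 * 79.220 + (1 - 0.94400) * 288.15 = 90.92 K

90.92 K


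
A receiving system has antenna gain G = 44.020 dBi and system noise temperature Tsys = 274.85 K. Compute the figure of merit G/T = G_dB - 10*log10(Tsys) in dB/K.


G/T = 44.020 - 10*log10(274.85) = 44.020 - 24.39096 = 19.63 dB/K

19.63 dB/K


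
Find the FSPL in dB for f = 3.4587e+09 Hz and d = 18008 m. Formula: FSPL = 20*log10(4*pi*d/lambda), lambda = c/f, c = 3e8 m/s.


lambda = c / f = 3.0000e+08 / 3.4587e+09 = 0.08673779 m
FSPL = 20 * log10(4*pi*18008/0.08673779) = 128.3 dB

128.3 dB


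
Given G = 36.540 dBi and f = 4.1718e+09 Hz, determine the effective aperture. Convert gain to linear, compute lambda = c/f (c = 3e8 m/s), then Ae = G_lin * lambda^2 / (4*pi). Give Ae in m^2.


lambda = c / f = 3.0000e+08 / 4.1718e+09 = 0.07191141 m
G_linear = 10^(36.540/10) = 4508.167
Ae = G_linear * lambda^2 / (4*pi) = 4508.167 * 0.07191141^2 / (4*pi) = 1.855 m^2

1.855 m^2


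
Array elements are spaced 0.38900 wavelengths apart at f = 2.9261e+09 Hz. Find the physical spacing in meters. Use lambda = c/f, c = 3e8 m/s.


lambda = c / f = 3.0000e+08 / 2.9261e+09 = 0.1025255 m
d = 0.38900 * 0.1025255 = 0.03988 m

0.03988 m


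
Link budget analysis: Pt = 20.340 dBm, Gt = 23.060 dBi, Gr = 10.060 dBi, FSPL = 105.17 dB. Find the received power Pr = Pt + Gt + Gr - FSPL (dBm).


Pr = 20.340 + 23.060 + 10.060 - 105.17 = -51.71 dBm

-51.71 dBm


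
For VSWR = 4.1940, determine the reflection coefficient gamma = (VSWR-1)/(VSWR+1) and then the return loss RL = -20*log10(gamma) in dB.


gamma = (4.1940 - 1) / (4.1940 + 1) = 0.6149403
RL = -20 * log10(0.6149403) = 4.223 dB

4.223 dB


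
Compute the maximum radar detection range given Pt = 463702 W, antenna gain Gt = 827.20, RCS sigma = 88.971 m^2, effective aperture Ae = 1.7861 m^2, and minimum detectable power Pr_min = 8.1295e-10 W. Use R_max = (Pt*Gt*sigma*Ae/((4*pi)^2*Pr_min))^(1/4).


R^4 = 463702*827.20*88.971*1.7861 / ((4*pi)^2 * 8.1295e-10) = 4.748103e+17
R_max = 4.748103e+17^0.25 = 26250 m

26250 m


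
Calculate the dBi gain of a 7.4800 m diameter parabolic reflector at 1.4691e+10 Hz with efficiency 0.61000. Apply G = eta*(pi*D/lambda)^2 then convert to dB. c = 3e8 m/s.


lambda = c / f = 3.0000e+08 / 1.4691e+10 = 0.02042067 m
G_linear = 0.61000 * (pi * 7.4800 / 0.02042067)^2 = 807779.5
G_dBi = 10 * log10(807779.5) = 59.07 dBi

59.07 dBi


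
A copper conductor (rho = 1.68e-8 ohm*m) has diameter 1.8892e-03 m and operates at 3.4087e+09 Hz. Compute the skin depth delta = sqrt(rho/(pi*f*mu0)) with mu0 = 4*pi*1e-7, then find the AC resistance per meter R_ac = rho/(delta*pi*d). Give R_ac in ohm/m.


delta = sqrt(1.68e-8 / (pi * 3.4087e+09 * 4*pi*1e-7)) = 1.117327e-06 m
R_ac = 1.68e-8 / (1.117327e-06 * pi * 1.8892e-03) = 2.533 ohm/m

2.533 ohm/m


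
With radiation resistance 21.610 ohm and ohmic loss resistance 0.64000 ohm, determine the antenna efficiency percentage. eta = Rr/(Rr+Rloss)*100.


eta = 21.610 / (21.610 + 0.64000) * 100 = 97.12%

97.12%


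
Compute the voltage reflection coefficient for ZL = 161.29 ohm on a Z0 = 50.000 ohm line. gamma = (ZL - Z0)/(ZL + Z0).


gamma = (161.29 - 50.000) / (161.29 + 50.000) = 0.5267

0.5267


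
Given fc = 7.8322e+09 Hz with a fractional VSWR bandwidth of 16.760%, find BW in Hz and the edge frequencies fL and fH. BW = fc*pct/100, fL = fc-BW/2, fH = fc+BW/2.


BW = 7.8322e+09 * 16.760/100 = 1.312677e+09 Hz
fL = 7.8322e+09 - 1.312677e+09/2 = 7.176e+09 Hz
fH = 7.8322e+09 + 1.312677e+09/2 = 8.489e+09 Hz

BW=1.313e+09 Hz, fL=7.176e+09 Hz, fH=8.489e+09 Hz


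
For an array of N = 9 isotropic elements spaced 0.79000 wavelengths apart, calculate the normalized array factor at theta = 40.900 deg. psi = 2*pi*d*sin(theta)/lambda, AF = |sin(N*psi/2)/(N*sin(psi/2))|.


psi = 2*pi*0.79000*sin(40.900 deg) = 3.249948 rad
AF = |sin(9*3.249948/2) / (9*sin(3.249948/2))| = 0.09831

0.09831


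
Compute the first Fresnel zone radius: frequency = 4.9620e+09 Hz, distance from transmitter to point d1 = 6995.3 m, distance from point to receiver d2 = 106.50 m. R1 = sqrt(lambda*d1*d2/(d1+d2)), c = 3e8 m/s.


lambda = c / f = 3.0000e+08 / 4.9620e+09 = 0.06045949 m
R1 = sqrt(0.06045949 * 6995.3 * 106.50 / (6995.3 + 106.50)) = 2.518 m

2.518 m


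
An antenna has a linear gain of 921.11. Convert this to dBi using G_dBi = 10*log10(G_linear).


G_dBi = 10 * log10(921.11) = 29.64 dBi

29.64 dBi


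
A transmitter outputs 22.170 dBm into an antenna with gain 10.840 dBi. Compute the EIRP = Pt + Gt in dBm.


EIRP = Pt + Gt = 22.170 + 10.840 = 33.01 dBm

33.01 dBm


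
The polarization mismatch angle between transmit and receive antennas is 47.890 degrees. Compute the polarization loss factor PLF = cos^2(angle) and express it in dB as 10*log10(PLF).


PLF_linear = cos^2(47.890 deg) = 0.4496455
PLF_dB = 10 * log10(0.4496455) = -3.471 dB

-3.471 dB


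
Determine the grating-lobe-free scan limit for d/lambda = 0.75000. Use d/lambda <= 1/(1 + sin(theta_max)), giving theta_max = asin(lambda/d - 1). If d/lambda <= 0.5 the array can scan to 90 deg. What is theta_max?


lambda/d - 1 = 1/0.75000 - 1 = 0.3333333
theta_max = asin(0.3333333) = 19.47 deg

19.47 deg


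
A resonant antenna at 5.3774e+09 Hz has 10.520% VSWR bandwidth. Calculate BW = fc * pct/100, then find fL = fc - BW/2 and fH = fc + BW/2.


BW = 5.3774e+09 * 10.520/100 = 5.657025e+08 Hz
fL = 5.3774e+09 - 5.657025e+08/2 = 5.095e+09 Hz
fH = 5.3774e+09 + 5.657025e+08/2 = 5.660e+09 Hz

BW=5.657e+08 Hz, fL=5.095e+09 Hz, fH=5.660e+09 Hz


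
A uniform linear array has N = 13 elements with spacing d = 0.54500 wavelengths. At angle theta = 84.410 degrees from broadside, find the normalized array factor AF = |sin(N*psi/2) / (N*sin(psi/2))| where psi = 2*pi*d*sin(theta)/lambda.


psi = 2*pi*0.54500*sin(84.410 deg) = 3.408051 rad
AF = |sin(13*3.408051/2) / (13*sin(3.408051/2))| = 0.01246

0.01246


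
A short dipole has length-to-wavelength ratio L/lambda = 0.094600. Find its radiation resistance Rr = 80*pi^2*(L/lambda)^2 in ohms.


Rr = 80 * pi^2 * (0.094600)^2 = 80 * 9.869604 * 8.949160e-03 = 7.066 ohm

7.066 ohm


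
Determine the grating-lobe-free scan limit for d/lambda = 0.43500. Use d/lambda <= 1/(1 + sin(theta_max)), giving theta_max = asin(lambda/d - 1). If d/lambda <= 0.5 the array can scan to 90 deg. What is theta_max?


lambda/d - 1 = 1/0.43500 - 1 = 1.298851 >= 1
d/lambda <= 0.5, so the array can scan to endfire without grating lobes: theta_max = 90 deg

90 deg


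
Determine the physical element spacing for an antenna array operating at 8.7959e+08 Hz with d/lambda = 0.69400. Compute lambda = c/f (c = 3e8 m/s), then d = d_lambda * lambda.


lambda = c / f = 3.0000e+08 / 8.7959e+08 = 0.3410680 m
d = 0.69400 * 0.3410680 = 0.2367 m

0.2367 m


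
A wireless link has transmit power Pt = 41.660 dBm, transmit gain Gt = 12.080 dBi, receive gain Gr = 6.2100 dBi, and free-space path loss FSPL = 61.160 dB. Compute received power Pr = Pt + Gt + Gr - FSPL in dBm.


Pr = 41.660 + 12.080 + 6.2100 - 61.160 = -1.21 dBm

-1.21 dBm


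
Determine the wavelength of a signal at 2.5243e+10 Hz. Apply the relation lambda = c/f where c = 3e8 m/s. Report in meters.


lambda = c / f = 3.0000e+08 / 2.5243e+10 = 0.01188 m

0.01188 m


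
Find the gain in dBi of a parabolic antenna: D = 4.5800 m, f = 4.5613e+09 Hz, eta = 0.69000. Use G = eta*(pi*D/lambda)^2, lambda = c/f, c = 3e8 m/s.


lambda = c / f = 3.0000e+08 / 4.5613e+09 = 0.06577072 m
G_linear = 0.69000 * (pi * 4.5800 / 0.06577072)^2 = 33022.85
G_dBi = 10 * log10(33022.85) = 45.19 dBi

45.19 dBi


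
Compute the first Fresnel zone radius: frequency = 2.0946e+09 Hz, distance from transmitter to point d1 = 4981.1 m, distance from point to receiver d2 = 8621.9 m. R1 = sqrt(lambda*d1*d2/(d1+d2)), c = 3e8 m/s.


lambda = c / f = 3.0000e+08 / 2.0946e+09 = 0.1432254 m
R1 = sqrt(0.1432254 * 4981.1 * 8621.9 / (4981.1 + 8621.9)) = 21.26 m

21.26 m


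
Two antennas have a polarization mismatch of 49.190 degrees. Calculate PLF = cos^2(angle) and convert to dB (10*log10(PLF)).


PLF_linear = cos^2(49.190 deg) = 0.4271312
PLF_dB = 10 * log10(0.4271312) = -3.694 dB

-3.694 dB


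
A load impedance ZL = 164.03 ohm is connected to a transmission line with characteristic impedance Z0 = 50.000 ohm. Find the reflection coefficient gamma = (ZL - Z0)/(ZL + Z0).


gamma = (164.03 - 50.000) / (164.03 + 50.000) = 0.5328

0.5328


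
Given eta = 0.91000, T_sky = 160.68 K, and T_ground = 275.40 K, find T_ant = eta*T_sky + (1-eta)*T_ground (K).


T_ant = 0.91000 * 160.68 + (1 - 0.91000) * 275.40 = 171.0 K

171.0 K


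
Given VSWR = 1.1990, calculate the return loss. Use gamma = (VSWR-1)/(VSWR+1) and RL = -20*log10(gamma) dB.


gamma = (1.1990 - 1) / (1.1990 + 1) = 0.09049568
RL = -20 * log10(0.09049568) = 20.87 dB

20.87 dB


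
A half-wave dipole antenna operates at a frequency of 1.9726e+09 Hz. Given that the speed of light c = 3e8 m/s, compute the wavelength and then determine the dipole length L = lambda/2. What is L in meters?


lambda = c / f = 3.0000e+08 / 1.9726e+09 = 0.1520835 m
L = lambda / 2 = 0.1520835 / 2 = 0.07604 m

0.07604 m


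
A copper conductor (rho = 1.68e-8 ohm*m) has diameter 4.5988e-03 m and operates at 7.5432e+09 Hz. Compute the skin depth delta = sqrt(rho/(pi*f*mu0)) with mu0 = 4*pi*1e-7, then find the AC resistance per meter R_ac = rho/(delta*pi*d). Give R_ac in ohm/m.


delta = sqrt(1.68e-8 / (pi * 7.5432e+09 * 4*pi*1e-7)) = 7.510986e-07 m
R_ac = 1.68e-8 / (7.510986e-07 * pi * 4.5988e-03) = 1.548 ohm/m

1.548 ohm/m


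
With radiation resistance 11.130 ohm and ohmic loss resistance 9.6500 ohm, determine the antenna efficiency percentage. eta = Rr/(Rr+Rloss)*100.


eta = 11.130 / (11.130 + 9.6500) * 100 = 53.56%

53.56%


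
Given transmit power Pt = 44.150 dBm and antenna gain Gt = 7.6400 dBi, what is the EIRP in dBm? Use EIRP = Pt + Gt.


EIRP = Pt + Gt = 44.150 + 7.6400 = 51.79 dBm

51.79 dBm


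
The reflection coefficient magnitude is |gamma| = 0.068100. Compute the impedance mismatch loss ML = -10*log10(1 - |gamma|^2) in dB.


ML = -10 * log10(1 - 0.068100^2) = -10 * log10(0.99536239) = 0.02019 dB

0.02019 dB


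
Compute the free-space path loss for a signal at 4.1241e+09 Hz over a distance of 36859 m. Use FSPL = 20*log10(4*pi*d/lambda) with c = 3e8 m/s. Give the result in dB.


lambda = c / f = 3.0000e+08 / 4.1241e+09 = 0.07274314 m
FSPL = 20 * log10(4*pi*36859/0.07274314) = 136.1 dB

136.1 dB


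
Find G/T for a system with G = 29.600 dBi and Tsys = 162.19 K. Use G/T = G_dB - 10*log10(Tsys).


G/T = 29.600 - 10*log10(162.19) = 29.600 - 22.10024 = 7.500 dB/K

7.500 dB/K


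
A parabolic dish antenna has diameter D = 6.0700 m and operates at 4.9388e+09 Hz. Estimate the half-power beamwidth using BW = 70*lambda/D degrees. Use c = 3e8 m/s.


lambda = c / f = 3.0000e+08 / 4.9388e+09 = 0.06074350 m
BW = 70 * 0.06074350 / 6.0700 = 0.7005 deg

0.7005 deg


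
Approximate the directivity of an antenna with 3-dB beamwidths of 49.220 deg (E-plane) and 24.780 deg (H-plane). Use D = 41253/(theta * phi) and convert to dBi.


D_linear = 41253 / (49.220 * 24.780) = 33.82304
D_dBi = 10 * log10(33.82304) = 15.29 dBi

15.29 dBi


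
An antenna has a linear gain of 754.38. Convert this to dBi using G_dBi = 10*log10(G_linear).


G_dBi = 10 * log10(754.38) = 28.78 dBi

28.78 dBi


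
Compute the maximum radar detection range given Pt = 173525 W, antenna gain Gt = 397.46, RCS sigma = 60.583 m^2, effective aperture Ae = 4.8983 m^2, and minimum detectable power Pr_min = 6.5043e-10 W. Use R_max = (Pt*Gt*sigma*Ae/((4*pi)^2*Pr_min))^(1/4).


R^4 = 173525*397.46*60.583*4.8983 / ((4*pi)^2 * 6.5043e-10) = 1.992651e+17
R_max = 1.992651e+17^0.25 = 21128 m

21128 m


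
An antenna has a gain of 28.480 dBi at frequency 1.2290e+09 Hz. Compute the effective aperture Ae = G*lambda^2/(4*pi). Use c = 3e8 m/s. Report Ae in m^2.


lambda = c / f = 3.0000e+08 / 1.2290e+09 = 0.2441009 m
G_linear = 10^(28.480/10) = 704.6931
Ae = G_linear * lambda^2 / (4*pi) = 704.6931 * 0.2441009^2 / (4*pi) = 3.341 m^2

3.341 m^2


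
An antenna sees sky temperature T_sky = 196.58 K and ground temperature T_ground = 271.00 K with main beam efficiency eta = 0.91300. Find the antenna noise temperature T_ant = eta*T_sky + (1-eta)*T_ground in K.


T_ant = 0.91300 * 196.58 + (1 - 0.91300) * 271.00 = 203.1 K

203.1 K


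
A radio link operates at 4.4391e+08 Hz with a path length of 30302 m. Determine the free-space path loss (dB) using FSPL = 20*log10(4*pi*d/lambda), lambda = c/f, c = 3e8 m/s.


lambda = c / f = 3.0000e+08 / 4.4391e+08 = 0.6758127 m
FSPL = 20 * log10(4*pi*30302/0.6758127) = 115.0 dB

115.0 dB


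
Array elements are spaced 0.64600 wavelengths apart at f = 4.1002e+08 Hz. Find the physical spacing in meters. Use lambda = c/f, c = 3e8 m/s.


lambda = c / f = 3.0000e+08 / 4.1002e+08 = 0.7316716 m
d = 0.64600 * 0.7316716 = 0.4727 m

0.4727 m


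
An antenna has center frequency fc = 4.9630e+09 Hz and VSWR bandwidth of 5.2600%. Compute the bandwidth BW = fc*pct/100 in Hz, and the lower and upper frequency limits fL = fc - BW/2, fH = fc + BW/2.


BW = 4.9630e+09 * 5.2600/100 = 2.610538e+08 Hz
fL = 4.9630e+09 - 2.610538e+08/2 = 4.832e+09 Hz
fH = 4.9630e+09 + 2.610538e+08/2 = 5.094e+09 Hz

BW=2.611e+08 Hz, fL=4.832e+09 Hz, fH=5.094e+09 Hz


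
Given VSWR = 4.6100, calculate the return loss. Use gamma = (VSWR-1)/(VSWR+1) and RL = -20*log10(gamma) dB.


gamma = (4.6100 - 1) / (4.6100 + 1) = 0.6434938
RL = -20 * log10(0.6434938) = 3.829 dB

3.829 dB


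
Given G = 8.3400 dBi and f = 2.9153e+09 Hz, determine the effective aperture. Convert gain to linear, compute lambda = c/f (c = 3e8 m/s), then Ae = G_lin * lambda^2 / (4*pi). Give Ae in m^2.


lambda = c / f = 3.0000e+08 / 2.9153e+09 = 0.1029054 m
G_linear = 10^(8.3400/10) = 6.823387
Ae = G_linear * lambda^2 / (4*pi) = 6.823387 * 0.1029054^2 / (4*pi) = 5.750e-03 m^2

5.750e-03 m^2


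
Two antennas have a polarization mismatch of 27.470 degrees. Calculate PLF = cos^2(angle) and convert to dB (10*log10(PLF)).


PLF_linear = cos^2(27.470 deg) = 0.7872170
PLF_dB = 10 * log10(0.7872170) = -1.039 dB

-1.039 dB


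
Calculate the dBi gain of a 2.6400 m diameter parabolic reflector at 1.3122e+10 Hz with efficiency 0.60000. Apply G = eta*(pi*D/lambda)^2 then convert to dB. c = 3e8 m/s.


lambda = c / f = 3.0000e+08 / 1.3122e+10 = 0.02286237 m
G_linear = 0.60000 * (pi * 2.6400 / 0.02286237)^2 = 78961.67
G_dBi = 10 * log10(78961.67) = 48.97 dBi

48.97 dBi


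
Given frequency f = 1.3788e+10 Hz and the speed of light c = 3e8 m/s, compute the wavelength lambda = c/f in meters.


lambda = c / f = 3.0000e+08 / 1.3788e+10 = 0.02176 m

0.02176 m
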